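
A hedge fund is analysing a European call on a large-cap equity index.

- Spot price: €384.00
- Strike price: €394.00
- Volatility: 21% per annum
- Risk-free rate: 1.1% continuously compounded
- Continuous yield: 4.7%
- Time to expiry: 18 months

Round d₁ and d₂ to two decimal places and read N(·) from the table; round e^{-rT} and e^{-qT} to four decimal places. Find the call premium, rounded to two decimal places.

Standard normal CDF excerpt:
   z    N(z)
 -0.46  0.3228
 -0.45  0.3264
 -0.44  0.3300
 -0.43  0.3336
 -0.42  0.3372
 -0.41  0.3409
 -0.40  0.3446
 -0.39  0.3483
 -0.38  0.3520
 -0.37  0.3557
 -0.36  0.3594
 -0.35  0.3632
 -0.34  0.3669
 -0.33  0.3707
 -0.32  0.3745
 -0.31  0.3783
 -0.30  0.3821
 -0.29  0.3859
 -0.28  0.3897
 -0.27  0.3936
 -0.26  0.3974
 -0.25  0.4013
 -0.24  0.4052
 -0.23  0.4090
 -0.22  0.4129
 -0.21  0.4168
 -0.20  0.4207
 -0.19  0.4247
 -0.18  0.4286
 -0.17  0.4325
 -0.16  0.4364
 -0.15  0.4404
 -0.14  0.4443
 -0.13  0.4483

€25.49

σ√T = 0.21·√1.5 = 0.2572
ln(S/K) + (r − q + σ²/2)T = ln(384/394) + (0.011 − 0.047 + 0.21²/2)·1.5 = -0.0257 − 0.0209 = -0.0466
d₁ = -0.0466 / 0.2572 = -0.1813 which rounds to -0.18
d₂ = d₁ − σ√T = -0.1813 − 0.2572 = -0.4385 which rounds to -0.44
exp(−qT) = exp(−0.047·1.5) = 0.9319;  exp(−rT) = exp(−0.011·1.5) = 0.9836
C = 384·0.9319·N(-0.18) − 394·0.9836·N(-0.44) = 384·0.9319·0.4286 − 394·0.9836·0.3300 = 153.3743 − 127.8877 = 25.4867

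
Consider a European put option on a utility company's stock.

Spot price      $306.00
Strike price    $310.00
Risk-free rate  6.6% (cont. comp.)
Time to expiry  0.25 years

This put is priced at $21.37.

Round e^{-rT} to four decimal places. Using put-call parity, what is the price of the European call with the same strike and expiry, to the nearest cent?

e^(−rT) = e^(−0.066·0.25) = 0.9836
Put-call parity: C − P = S − K·e^(−rT) = 306 − 310·0.9836 = 306 − 304.9160 = 1.0840
C = P + (C − P) = 21.37 + (1.0840) = 22.4540

$22.45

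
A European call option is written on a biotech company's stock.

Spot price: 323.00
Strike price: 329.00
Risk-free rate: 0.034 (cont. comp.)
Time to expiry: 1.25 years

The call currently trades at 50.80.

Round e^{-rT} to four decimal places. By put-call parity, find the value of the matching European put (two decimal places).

e^(−rT) = e^(−0.034·1.25) = 0.9584
Put-call parity: C − P = S − K·e^(−rT) = 323 − 329·0.9584 = 323 − 315.3136 = 7.6864
P = C − (C − P) = 50.80 − (7.6864) = 43.1136

43.11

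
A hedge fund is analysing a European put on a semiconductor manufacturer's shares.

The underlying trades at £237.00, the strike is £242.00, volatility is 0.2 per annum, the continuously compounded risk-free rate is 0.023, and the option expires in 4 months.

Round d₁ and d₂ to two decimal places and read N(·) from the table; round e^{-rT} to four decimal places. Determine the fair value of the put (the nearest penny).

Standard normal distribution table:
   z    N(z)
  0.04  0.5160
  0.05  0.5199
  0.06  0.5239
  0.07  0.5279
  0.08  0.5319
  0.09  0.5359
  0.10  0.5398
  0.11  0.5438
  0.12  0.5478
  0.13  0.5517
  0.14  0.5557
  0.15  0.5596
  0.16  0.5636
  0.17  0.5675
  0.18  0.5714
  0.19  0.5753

σ√T = 0.2 × 0.5774 = 0.1155
ln(S/K) + (r + σ²/2)T = ln(237/242) + (0.023 + 0.2²/2)·0.3333 = -0.0209 + 0.0143 = -0.0065
d₁ = -0.0065 / 0.1155 = -0.0567 → -0.06
d₂ = d₁ − σ√T = -0.0567 − 0.1155 = -0.1721 → -0.17
e^(−rT) = e^(−0.023·0.3333) = 0.9924
P = 242·0.9924·N(0.17) − 237·N(0.06) = 242·0.9924·0.5675 − 237·0.5239 = 136.2913 − 124.1643 = 12.1270

£12.13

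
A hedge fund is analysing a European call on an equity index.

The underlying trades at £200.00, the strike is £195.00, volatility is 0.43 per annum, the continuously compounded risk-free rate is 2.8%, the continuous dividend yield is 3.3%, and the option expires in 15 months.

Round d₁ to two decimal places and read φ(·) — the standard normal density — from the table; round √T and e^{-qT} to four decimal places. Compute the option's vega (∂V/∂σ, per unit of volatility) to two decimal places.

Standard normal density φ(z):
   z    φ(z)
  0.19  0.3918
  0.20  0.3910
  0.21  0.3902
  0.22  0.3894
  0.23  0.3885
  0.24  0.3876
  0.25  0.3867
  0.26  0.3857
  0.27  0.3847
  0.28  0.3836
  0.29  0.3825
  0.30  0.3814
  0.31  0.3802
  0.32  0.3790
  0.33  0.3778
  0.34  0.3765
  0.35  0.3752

82.31

σ√T = 0.43 × 1.1180 = 0.4808
ln(S/K) + (r − q + σ²/2)T = ln(200/195) + (0.028 − 0.033 + 0.43²/2)·1.25 = 0.0253 + 0.1093 = 0.1346
d₁ = 0.1346 / 0.4808 = 0.2800 → 0.28
√T = √1.25 = 1.1180
φ(d₁) = φ(0.28) = 0.3836
e^(−qT) = e^(−0.033·1.25) = 0.9596
vega = S·e^(−qT)·φ(d₁)·√T = 200·0.9596·0.3836·1.1180 = 82.3077
(Call and put vega coincide under Black-Scholes.)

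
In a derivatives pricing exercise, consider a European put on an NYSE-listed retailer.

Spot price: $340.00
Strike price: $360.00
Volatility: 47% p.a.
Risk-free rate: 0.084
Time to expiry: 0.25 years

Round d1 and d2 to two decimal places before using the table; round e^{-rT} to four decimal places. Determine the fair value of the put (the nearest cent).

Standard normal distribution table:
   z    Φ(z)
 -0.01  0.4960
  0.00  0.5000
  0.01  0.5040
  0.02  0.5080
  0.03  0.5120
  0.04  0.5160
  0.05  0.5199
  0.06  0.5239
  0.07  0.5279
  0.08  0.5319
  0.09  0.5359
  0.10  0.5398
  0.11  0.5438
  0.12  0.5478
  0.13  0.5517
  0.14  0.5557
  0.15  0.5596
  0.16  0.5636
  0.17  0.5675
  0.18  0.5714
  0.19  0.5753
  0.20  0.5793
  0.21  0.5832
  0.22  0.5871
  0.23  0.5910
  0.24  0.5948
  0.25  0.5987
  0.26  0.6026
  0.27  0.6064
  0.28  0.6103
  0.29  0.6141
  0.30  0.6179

$38.32

T = 0.25;  σ√T = 0.2350
d₁ = [ln(340/360) + (0.084 + ½·0.47²)·0.25] / (σ√T) = (-0.0572 + 0.0486) / 0.2350 = -0.0364 → -0.04
d₂ = -0.0364 − 0.2350 = -0.2714 → -0.27
e^(−rT) = e^(−0.084·0.25) = 0.9792
N(−d₂) = N(0.27) = 0.6064;  N(−d₁) = N(0.04) = 0.5160
P = 360·0.9792·0.6064 − 340·0.5160 = 213.7633 − 175.4400 = 38.3233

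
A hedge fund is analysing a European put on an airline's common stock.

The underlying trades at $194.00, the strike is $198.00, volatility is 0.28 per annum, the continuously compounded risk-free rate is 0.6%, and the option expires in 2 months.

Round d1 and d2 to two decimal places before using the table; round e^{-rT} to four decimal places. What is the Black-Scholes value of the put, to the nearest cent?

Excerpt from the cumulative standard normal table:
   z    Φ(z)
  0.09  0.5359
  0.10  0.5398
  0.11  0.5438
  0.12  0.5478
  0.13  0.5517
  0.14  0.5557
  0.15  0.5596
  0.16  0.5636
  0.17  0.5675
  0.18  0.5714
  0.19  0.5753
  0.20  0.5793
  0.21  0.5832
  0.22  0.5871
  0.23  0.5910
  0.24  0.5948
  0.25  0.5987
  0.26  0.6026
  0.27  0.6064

σ√T = 0.28·√0.1667 = 0.1143
d₁ = [ln(194/198) + (0.006 + ½·0.28²)·0.1667] / (σ√T) = (-0.0204 + 0.0075) / 0.1143 = -0.1126 ⇒ -0.11
d₂ = -0.1126 − 0.1143 = -0.2269 ⇒ -0.23
e^(−rT) = e^(−0.006·0.1667) = 0.9990
P = 198·0.9990·N(0.23) − 194·N(0.11) = 198·0.9990·0.5910 − 194·0.5438 = 116.9010 − 105.4972 = 11.4038

$11.40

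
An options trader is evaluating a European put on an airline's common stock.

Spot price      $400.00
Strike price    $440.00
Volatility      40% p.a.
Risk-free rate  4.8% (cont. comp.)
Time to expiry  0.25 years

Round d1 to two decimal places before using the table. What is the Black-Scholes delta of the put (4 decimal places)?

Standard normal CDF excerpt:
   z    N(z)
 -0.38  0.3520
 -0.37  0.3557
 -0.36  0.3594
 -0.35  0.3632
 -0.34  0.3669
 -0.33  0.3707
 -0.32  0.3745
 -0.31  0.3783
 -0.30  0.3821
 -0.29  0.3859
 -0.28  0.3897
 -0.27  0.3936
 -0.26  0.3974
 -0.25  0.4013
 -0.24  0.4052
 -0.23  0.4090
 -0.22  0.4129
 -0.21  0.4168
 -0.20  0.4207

-0.6255

σ√T = 0.4·√0.25 = 0.2000
ln(S/K) + (r + σ²/2)T = ln(400/440) + (0.048 + 0.4²/2)·0.25 = -0.0953 + 0.0320 = -0.0633
d₁ = -0.0633 / 0.2000 = -0.3166 ⇒ -0.32
N(d₁) = N(-0.32) = 0.3745
Δ_put = N(d₁) − 1 = 0.3745 − 1 = -0.6255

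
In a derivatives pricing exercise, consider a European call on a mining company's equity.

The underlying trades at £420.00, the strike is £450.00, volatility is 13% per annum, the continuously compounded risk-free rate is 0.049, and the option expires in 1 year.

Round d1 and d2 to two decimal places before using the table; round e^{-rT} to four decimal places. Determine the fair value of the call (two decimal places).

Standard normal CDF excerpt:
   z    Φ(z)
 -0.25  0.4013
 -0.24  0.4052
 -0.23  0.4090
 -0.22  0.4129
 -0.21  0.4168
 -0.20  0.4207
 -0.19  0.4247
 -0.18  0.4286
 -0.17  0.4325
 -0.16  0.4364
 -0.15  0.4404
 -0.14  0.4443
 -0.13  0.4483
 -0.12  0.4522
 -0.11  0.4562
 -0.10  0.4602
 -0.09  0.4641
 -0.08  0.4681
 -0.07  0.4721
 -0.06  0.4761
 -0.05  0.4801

σ√T = 0.13 × 1.0000 = 0.1300
ln(S/K) + (r + σ²/2)T = ln(420/450) + (0.049 + 0.13²/2)·1 = -0.0690 + 0.0575 = -0.0115
d₁ = -0.0115 / 0.1300 = -0.0888 → -0.09
d₂ = d₁ − σ√T = -0.0888 − 0.1300 = -0.2188 → -0.22
e^(−rT) = e^(−0.049·1) = 0.9522
C = 420·N(-0.09) − 450·0.9522·N(-0.22) = 420·0.4641 − 450·0.9522·0.4129 = 194.9220 − 176.9235 = 17.9985

£18.00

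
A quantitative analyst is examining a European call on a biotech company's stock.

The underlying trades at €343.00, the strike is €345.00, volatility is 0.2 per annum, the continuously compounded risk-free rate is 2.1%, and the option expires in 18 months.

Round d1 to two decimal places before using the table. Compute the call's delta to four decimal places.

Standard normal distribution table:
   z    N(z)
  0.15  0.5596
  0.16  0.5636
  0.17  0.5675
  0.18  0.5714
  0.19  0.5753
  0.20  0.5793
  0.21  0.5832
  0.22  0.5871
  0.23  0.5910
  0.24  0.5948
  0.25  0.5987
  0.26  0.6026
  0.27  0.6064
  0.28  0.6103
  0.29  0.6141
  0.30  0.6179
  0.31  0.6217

0.5910

σ√T = 0.2 × 1.2247 = 0.2449
d₁ = [ln(343/345) + (0.021 + 0.2²/2)·1.5] / 0.2449 = [-0.0058 + 0.0615] / 0.2449 = 0.2273 ⇒ 0.23
N(d₁) = N(0.23) = 0.5910
Δ_call = N(d₁) = 0.5910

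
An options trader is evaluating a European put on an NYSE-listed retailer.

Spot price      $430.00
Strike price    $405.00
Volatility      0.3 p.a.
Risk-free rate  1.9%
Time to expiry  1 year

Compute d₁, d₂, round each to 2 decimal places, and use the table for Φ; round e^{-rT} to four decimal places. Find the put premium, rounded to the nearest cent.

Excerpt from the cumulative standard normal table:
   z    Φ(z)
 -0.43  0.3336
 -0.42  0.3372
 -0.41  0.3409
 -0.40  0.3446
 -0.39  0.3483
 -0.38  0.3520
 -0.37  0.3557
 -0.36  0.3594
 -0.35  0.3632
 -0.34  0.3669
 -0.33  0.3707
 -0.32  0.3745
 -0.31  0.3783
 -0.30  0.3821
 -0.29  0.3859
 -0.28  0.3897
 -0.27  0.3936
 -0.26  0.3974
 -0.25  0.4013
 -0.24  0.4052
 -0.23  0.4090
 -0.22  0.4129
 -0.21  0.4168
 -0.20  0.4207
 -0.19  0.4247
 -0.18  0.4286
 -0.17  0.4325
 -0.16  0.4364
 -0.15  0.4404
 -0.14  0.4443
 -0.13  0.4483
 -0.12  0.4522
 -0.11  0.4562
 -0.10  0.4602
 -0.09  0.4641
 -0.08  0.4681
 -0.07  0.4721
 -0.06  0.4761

$34.70

σ√T = 0.3 × 1.0000 = 0.3000
d₁ = [ln(430/405) + (0.019 + ½·0.3²)·1] / (σ√T) = (0.0599 + 0.0640) / 0.3000 = 0.4130 which rounds to 0.41
d₂ = 0.4130 − 0.3000 = 0.1130 which rounds to 0.11
exp(−rT) = exp(−0.019·1) = 0.9812
P = 405·0.9812·N(-0.11) − 430·N(-0.41) = 405·0.9812·0.4562 − 430·0.3409 = 181.2875 − 146.5870 = 34.7005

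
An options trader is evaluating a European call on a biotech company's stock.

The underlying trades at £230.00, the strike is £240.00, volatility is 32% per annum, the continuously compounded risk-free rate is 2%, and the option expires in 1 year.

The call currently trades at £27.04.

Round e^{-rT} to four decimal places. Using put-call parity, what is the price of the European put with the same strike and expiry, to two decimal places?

exp(−rT) = exp(−0.02·1) = 0.9802
Put-call parity: C − P = S − K·e^(−rT) = 230 − 240·0.9802 = 230 − 235.2480 = -5.2480
P = C − (C − P) = 27.04 − (-5.2480) = 32.2880

£32.29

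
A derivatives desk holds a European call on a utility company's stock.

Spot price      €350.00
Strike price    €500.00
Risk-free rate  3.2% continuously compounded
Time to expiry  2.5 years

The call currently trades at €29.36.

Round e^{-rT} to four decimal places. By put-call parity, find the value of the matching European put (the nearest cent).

e^(−rT) = e^(−0.032·2.5) = 0.9231
Put-call parity: C − P = S − K·e^(−rT) = 350 − 500·0.9231 = 350 − 461.5500 = -111.5500
P = C − (C − P) = 29.36 − (-111.5500) = 140.9100

€140.91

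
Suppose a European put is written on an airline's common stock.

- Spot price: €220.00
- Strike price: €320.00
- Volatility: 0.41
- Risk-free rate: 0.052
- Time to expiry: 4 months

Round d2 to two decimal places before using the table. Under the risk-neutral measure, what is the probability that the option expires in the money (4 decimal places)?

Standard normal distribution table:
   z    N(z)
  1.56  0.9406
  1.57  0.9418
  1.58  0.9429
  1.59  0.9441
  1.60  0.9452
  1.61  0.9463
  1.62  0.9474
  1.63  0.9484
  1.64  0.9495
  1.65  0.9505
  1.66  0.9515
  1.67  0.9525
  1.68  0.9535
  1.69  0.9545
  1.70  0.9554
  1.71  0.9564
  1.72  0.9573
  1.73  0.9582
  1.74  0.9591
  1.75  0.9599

σ√T = 0.41·√0.3333 = 0.2367
d₁ = [ln(220/320) + (0.052 + 0.41²/2)·0.3333] / 0.2367 = [-0.3747 + 0.0453] / 0.2367 = -1.3913 → -1.39
d₂ = d₁ − σ√T = -1.3913 − 0.2367 = -1.6280 → -1.63
Pr(exercise) under Q = N(−d₂) = N(1.63) = 0.9484

0.9484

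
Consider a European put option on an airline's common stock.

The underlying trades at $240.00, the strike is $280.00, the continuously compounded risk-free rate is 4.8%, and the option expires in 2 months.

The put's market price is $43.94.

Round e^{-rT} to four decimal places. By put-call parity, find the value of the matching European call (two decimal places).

e^(−rT) = e^(−0.048·0.1667) = 0.9920
Put-call parity: C − P = S − K·e^(−rT) = 240 − 280·0.9920 = 240 − 277.7600 = -37.7600
C = P + (C − P) = 43.94 + (-37.7600) = 6.1800

$6.18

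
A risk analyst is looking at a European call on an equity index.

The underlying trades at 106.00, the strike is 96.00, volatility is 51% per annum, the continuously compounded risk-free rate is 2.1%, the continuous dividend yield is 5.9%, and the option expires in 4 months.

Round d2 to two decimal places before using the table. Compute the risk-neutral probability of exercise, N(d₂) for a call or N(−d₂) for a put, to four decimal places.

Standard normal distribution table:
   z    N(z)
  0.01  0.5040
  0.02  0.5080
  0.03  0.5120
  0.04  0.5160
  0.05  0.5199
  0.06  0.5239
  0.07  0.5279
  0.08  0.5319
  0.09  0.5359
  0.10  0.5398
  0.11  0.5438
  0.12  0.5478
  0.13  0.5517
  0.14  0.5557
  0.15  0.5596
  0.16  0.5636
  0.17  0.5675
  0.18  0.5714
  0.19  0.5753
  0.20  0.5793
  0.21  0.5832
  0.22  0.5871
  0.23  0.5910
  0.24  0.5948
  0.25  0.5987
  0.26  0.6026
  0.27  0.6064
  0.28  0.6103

T = 0.3333;  σ√T = 0.2944
d₁ = [ln(106/96) + (0.021 − 0.059 + ½·0.51²)·0.3333] / (σ√T) = (0.0991 + 0.0307) / 0.2944 = 0.4407 ≈ 0.44
d₂ = 0.4407 − 0.2944 = 0.1463 ≈ 0.15
Pr(exercise) under Q = N(d₂) = 0.5596

0.5596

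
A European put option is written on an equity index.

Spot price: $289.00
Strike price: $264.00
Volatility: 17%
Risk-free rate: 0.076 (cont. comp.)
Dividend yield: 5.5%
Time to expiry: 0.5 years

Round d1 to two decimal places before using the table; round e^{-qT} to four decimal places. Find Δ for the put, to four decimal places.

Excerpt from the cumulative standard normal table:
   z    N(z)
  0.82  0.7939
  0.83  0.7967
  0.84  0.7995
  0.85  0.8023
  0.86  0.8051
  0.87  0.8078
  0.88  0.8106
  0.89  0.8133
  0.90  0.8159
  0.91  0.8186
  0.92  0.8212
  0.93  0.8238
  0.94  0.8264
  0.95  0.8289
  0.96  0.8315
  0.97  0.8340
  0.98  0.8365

T = 0.5;  σ√T = 0.1202
d₁ = [ln(289/264) + (0.076 − 0.055 + 0.17²/2)·0.5] / 0.1202 = [0.0905 + 0.0177] / 0.1202 = 0.9001 ⇒ 0.90
N(d₁) = N(0.90) = 0.8159
Δ_put = e^(−qT)·(N(d₁) − 1) = 0.9729·(0.8159 − 1) = -0.1791

-0.1791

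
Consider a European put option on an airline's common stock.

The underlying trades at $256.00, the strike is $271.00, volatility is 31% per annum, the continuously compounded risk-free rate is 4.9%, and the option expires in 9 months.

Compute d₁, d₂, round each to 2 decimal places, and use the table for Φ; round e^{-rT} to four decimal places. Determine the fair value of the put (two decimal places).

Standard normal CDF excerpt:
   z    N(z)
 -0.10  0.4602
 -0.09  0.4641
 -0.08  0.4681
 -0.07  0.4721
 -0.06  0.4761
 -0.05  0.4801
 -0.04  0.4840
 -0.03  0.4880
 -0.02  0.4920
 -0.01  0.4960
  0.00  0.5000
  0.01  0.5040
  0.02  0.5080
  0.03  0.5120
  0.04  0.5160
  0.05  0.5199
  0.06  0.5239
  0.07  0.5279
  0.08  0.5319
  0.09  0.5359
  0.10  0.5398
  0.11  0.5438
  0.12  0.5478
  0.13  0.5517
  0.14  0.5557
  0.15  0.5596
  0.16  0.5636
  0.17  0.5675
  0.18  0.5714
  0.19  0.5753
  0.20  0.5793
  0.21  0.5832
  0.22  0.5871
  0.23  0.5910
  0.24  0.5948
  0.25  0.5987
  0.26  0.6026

$30.46

σ√T = 0.31·√0.75 = 0.2685
d₁ = [ln(256/271) + (0.049 + 0.31²/2)·0.75] / 0.2685 = [-0.0569 + 0.0728] / 0.2685 = 0.0590 ≈ 0.06
d₂ = d₁ − σ√T = 0.0590 − 0.2685 = -0.2094 ≈ -0.21
exp(−rT) = exp(−0.049·0.75) = 0.9639
P = 271·0.9639·N(0.21) − 256·N(-0.06) = 271·0.9639·0.5832 − 256·0.4761 = 152.3417 − 121.8816 = 30.4601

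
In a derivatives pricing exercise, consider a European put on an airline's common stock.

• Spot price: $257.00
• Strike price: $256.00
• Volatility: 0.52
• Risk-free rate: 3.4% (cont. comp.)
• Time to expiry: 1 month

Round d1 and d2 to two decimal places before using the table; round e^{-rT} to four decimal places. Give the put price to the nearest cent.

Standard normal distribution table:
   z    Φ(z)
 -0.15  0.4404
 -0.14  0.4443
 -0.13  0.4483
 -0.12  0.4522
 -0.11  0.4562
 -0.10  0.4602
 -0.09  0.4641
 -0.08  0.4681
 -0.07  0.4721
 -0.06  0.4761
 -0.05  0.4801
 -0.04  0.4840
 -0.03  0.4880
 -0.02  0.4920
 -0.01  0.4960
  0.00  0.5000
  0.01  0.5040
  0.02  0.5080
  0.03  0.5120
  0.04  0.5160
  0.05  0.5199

$14.49

σ√T = 0.52·√0.08333 = 0.1501
ln(S/K) + (r + σ²/2)T = ln(257/256) + (0.034 + 0.52²/2)·0.08333 = 0.0039 + 0.0141 = 0.0180
d₁ = 0.0180 / 0.1501 = 0.1199 ≈ 0.12
d₂ = d₁ − σ√T = 0.1199 − 0.1501 = -0.0302 ≈ -0.03
exp(−rT) = exp(−0.034·0.08333) = 0.9972
P = 256·0.9972·N(0.03) − 257·N(-0.12) = 256·0.9972·0.5120 − 257·0.4522 = 130.7050 − 116.2154 = 14.4896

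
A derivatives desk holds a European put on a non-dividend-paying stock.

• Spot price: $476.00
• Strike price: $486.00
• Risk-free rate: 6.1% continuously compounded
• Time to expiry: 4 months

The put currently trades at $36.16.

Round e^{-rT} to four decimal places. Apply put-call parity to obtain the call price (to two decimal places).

e^(−rT) = e^(−0.061·0.3333) = 0.9799
Put-call parity: C − P = S − K·e^(−rT) = 476 − 486·0.9799 = 476 − 476.2314 = -0.2314
C = P + (C − P) = 36.16 + (-0.2314) = 35.9286

$35.93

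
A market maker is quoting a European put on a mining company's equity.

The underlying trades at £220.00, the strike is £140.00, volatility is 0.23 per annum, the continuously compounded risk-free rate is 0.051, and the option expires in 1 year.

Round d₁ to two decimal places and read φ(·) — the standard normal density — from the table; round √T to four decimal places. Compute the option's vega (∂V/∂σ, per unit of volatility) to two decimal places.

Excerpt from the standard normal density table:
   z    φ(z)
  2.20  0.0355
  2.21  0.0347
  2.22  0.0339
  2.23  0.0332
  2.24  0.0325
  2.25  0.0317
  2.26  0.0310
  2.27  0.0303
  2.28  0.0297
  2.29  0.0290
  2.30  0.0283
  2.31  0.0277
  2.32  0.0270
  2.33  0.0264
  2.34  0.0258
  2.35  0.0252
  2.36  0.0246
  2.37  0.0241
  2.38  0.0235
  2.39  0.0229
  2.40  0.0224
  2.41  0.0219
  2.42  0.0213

6.23

T = 1;  σ√T = 0.2300
d₁ = [ln(220/140) + (0.051 + 0.23²/2)·1] / 0.2300 = [0.4520 + 0.0774] / 0.2300 = 2.3019 → 2.30
√T = √1 = 1.0000
φ(d₁) = φ(2.30) = 0.0283
vega = S·φ(d₁)·√T = 220·0.0283·1.0000 = 6.2260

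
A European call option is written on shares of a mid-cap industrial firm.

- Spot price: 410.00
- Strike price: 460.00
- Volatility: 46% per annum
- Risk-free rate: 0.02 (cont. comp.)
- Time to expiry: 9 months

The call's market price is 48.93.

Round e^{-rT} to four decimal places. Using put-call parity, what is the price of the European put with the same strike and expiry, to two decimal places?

92.08

e^(−rT) = e^(−0.02·0.75) = 0.9851
Put-call parity: C − P = S − K·e^(−rT) = 410 − 460·0.9851 = 410 − 453.1460 = -43.1460
P = C − (C − P) = 48.93 − (-43.1460) = 92.0760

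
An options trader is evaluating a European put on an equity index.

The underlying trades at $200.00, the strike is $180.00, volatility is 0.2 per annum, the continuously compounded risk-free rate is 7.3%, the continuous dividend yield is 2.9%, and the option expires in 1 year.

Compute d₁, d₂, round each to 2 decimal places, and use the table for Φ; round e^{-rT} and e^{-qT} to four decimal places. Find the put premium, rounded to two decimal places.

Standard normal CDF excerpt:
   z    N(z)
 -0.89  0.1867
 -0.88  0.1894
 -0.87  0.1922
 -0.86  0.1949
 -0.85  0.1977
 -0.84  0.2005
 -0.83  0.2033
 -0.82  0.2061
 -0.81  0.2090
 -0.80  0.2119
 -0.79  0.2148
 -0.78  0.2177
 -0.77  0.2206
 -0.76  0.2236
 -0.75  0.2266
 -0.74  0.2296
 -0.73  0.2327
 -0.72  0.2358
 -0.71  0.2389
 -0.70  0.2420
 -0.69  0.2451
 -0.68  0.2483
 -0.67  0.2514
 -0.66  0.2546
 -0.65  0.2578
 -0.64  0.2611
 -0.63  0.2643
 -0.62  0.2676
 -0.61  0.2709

$4.73

σ√T = 0.2 × 1.0000 = 0.2000
d₁ = [ln(200/180) + (0.073 − 0.029 + ½·0.2²)·1] / (σ√T) = (0.1054 + 0.0640) / 0.2000 = 0.8468 ⇒ 0.85
d₂ = 0.8468 − 0.2000 = 0.6468 ⇒ 0.65
exp(−qT) = exp(−0.029·1) = 0.9714;  exp(−rT) = exp(−0.073·1) = 0.9296
N(−d₂) = N(-0.65) = 0.2578;  N(−d₁) = N(-0.85) = 0.1977
P = 180·0.9296·0.2578 − 200·0.9714·0.1977 = 43.1372 − 38.4092 = 4.7280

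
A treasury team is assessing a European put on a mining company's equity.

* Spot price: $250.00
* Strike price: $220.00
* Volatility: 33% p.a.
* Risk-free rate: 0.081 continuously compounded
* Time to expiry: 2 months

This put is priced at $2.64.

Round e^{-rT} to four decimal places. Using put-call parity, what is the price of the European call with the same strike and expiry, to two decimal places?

exp(−rT) = exp(−0.081·0.1667) = 0.9866
Put-call parity: C − P = S − K·e^(−rT) = 250 − 220·0.9866 = 250 − 217.0520 = 32.9480
C = P + (C − P) = 2.64 + (32.9480) = 35.5880

$35.59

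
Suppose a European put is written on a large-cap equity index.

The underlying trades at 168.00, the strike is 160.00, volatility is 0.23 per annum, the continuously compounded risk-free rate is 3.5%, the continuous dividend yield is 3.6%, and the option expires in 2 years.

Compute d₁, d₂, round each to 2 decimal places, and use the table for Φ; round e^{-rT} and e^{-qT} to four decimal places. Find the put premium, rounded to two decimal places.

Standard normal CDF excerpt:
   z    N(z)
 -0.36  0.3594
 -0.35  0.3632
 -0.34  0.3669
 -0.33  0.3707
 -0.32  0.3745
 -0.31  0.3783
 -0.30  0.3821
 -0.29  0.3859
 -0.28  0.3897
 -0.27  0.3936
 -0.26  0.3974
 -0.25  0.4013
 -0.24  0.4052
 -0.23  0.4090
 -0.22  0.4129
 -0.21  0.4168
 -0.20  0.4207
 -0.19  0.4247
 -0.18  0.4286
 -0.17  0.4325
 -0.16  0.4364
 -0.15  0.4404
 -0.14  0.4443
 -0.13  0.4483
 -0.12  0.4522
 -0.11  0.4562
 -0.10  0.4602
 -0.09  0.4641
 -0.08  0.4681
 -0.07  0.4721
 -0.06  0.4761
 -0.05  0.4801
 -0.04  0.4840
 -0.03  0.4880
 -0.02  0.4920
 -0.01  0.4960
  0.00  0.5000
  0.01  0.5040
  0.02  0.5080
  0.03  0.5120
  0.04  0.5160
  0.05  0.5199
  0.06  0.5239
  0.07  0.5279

16.65

σ√T = 0.23·√2 = 0.3253
d₁ = [ln(168/160) + (0.035 − 0.036 + 0.23²/2)·2] / 0.3253 = [0.0488 + 0.0509] / 0.3253 = 0.3065 which rounds to 0.31
d₂ = d₁ − σ√T = 0.3065 − 0.3253 = -0.0188 which rounds to -0.02
exp(−qT) = exp(−0.036·2) = 0.9305;  exp(−rT) = exp(−0.035·2) = 0.9324
P = 160·0.9324·N(0.02) − 168·0.9305·N(-0.31) = 160·0.9324·0.5080 − 168·0.9305·0.3783 = 75.7855 − 59.1374 = 16.6481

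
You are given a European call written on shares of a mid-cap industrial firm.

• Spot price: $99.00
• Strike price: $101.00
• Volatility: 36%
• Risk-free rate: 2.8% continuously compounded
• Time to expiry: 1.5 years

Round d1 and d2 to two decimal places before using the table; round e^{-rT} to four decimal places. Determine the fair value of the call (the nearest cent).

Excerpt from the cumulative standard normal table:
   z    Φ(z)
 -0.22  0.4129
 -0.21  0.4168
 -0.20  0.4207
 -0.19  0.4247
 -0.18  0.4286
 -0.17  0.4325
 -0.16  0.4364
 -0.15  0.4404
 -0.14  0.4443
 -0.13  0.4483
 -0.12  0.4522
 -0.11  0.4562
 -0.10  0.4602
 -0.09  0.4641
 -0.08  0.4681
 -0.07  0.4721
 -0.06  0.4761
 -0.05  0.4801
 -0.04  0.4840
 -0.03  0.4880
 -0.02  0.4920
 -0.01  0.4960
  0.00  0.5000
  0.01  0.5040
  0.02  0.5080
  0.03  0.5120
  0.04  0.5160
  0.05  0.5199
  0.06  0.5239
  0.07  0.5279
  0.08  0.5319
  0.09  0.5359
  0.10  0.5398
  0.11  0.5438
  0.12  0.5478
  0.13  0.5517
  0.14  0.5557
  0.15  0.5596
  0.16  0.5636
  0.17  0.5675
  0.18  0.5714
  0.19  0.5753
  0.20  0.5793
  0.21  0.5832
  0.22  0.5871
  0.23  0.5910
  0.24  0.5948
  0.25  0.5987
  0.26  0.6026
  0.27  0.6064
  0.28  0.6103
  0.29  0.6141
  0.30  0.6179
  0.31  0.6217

σ√T = 0.36 × 1.2247 = 0.4409
d₁ = [ln(99/101) + (0.028 + ½·0.36²)·1.5] / (σ√T) = (-0.0200 + 0.1392) / 0.4409 = 0.2703 ≈ 0.27
d₂ = 0.2703 − 0.4409 = -0.1706 ≈ -0.17
exp(−rT) = exp(−0.028·1.5) = 0.9589
N(d₁) = N(0.27) = 0.6064;  N(d₂) = N(-0.17) = 0.4325
C = 99·0.6064 − 101·0.9589·0.4325 = 60.0336 − 41.8871 = 18.1465

$18.15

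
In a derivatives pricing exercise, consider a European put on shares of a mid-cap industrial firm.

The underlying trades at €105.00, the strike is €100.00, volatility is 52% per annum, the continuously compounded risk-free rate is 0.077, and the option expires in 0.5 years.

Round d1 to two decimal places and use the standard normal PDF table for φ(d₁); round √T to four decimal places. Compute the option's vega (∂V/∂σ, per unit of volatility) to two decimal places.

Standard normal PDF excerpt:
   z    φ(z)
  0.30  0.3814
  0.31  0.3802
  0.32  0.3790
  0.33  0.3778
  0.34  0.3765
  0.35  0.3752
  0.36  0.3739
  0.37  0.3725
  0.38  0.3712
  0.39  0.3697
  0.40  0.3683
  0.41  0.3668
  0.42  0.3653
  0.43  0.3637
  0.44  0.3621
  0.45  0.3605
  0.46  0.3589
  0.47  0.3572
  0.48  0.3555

27.12

T = 0.5;  σ√T = 0.3677
d₁ = [ln(105/100) + (0.077 + 0.52²/2)·0.5] / 0.3677 = [0.0488 + 0.1061] / 0.3677 = 0.4212 which rounds to 0.42
√T = √0.5 = 0.7071
φ(d₁) = φ(0.42) = 0.3653
vega = S·φ(d₁)·√T = 105·0.3653·0.7071 = 27.1219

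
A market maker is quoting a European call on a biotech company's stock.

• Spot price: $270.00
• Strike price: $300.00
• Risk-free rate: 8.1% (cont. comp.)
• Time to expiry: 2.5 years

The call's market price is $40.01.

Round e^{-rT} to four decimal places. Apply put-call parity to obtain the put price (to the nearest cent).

$15.02

exp(−rT) = exp(−0.081·2.5) = 0.8167
Put-call parity: C − P = S − K·e^(−rT) = 270 − 300·0.8167 = 270 − 245.0100 = 24.9900
P = C − (C − P) = 40.01 − (24.9900) = 15.0200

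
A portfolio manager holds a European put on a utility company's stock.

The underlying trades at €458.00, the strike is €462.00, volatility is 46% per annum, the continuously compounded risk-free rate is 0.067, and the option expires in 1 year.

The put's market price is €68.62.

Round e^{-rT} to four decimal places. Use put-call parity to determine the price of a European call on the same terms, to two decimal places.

exp(−rT) = exp(−0.067·1) = 0.9352
Put-call parity: C − P = S − K·e^(−rT) = 458 − 462·0.9352 = 458 − 432.0624 = 25.9376
C = P + (C − P) = 68.62 + (25.9376) = 94.5576

€94.56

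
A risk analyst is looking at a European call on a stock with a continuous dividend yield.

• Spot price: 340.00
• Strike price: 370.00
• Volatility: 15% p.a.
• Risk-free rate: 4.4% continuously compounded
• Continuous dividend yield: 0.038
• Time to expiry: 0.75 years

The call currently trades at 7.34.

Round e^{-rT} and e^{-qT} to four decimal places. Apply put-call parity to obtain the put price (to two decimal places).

exp(−qT) = exp(−0.038·0.75) = 0.9719;  exp(−rT) = exp(−0.044·0.75) = 0.9675
Put-call parity: C − P = S·e^(−qT) − K·e^(−rT) = 340·0.9719 − 370·0.9675 = 330.4460 − 357.9750 = -27.5290
P = C − (C − P) = 7.34 − (-27.5290) = 34.8690

34.87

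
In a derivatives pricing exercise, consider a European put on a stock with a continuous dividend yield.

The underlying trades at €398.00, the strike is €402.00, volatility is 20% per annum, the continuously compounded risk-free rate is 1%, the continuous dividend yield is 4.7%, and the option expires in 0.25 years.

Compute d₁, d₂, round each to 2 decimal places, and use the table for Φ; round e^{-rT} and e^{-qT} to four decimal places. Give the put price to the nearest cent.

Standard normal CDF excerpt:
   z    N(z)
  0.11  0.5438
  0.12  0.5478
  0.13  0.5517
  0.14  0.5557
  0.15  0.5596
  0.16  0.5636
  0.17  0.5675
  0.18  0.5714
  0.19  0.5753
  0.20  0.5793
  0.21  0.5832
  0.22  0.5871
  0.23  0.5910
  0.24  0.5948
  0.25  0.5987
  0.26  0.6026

€19.93

σ√T = 0.2 × 0.5000 = 0.1000
ln(S/K) + (r − q + σ²/2)T = ln(398/402) + (0.01 − 0.047 + 0.2²/2)·0.25 = -0.0100 − 0.0042 = -0.0143
d₁ = -0.0143 / 0.1000 = -0.1425 ⇒ -0.14
d₂ = d₁ − σ√T = -0.1425 − 0.1000 = -0.2425 ⇒ -0.24
e^(−qT) = e^(−0.047·0.25) = 0.9883;  e^(−rT) = e^(−0.01·0.25) = 0.9975
N(−d₂) = N(0.24) = 0.5948;  N(−d₁) = N(0.14) = 0.5557
P = 402·0.9975·0.5948 − 398·0.9883·0.5557 = 238.5118 − 218.5809 = 19.9309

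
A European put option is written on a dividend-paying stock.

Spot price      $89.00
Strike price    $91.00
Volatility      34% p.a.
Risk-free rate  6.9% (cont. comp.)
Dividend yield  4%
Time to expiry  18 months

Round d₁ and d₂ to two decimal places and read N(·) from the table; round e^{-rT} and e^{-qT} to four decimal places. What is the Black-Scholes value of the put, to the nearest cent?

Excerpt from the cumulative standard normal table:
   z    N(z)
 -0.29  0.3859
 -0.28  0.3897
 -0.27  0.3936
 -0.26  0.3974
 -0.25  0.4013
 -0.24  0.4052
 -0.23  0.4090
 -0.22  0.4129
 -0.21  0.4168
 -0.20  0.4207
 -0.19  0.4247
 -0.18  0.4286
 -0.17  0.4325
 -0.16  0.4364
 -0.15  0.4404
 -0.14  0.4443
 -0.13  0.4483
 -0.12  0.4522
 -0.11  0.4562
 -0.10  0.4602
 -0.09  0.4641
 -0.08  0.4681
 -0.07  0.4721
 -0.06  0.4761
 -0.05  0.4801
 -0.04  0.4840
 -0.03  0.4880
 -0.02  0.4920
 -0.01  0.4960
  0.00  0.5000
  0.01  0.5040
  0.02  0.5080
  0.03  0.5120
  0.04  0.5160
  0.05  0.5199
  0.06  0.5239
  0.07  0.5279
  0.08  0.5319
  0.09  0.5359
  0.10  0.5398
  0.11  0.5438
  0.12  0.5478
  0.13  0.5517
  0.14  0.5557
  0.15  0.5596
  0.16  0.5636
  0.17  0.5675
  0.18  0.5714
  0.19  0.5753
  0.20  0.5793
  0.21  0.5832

σ√T = 0.34·√1.5 = 0.4164
d₁ = [ln(89/91) + (0.069 − 0.04 + 0.34²/2)·1.5] / 0.4164 = [-0.0222 + 0.1302] / 0.4164 = 0.2593 ⇒ 0.26
d₂ = d₁ − σ√T = 0.2593 − 0.4164 = -0.1571 ⇒ -0.16
e^(−qT) = e^(−0.04·1.5) = 0.9418;  e^(−rT) = e^(−0.069·1.5) = 0.9017
P = 91·0.9017·N(0.16) − 89·0.9418·N(-0.26) = 91·0.9017·0.5636 − 89·0.9418·0.3974 = 46.2460 − 33.3101 = 12.9359

$12.94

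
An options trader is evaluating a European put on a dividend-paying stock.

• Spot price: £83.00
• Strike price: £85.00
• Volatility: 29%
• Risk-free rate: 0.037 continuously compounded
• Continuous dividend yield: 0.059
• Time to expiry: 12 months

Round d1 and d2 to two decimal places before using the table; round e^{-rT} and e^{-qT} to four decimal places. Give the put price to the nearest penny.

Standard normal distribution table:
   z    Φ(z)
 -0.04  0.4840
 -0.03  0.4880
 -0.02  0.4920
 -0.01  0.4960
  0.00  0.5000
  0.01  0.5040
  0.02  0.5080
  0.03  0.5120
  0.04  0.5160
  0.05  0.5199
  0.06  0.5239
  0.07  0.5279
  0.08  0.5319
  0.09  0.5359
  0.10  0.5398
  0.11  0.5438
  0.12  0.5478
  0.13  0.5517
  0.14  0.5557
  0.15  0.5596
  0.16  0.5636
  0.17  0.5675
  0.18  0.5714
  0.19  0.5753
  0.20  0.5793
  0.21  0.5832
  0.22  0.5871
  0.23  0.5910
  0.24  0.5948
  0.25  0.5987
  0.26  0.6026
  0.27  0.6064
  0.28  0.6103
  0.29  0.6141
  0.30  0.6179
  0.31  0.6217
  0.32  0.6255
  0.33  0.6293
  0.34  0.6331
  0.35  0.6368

£11.18

T = 1;  σ√T = 0.2900
d₁ = [ln(83/85) + (0.037 − 0.059 + ½·0.29²)·1] / (σ√T) = (-0.0238 + 0.0200) / 0.2900 = -0.0130 → -0.01
d₂ = -0.0130 − 0.2900 = -0.3030 → -0.30
e^(−qT) = e^(−0.059·1) = 0.9427;  e^(−rT) = e^(−0.037·1) = 0.9637
N(−d₂) = N(0.30) = 0.6179;  N(−d₁) = N(0.01) = 0.5040
P = 85·0.9637·0.6179 − 83·0.9427·0.5040 = 50.6150 − 39.4350 = 11.1799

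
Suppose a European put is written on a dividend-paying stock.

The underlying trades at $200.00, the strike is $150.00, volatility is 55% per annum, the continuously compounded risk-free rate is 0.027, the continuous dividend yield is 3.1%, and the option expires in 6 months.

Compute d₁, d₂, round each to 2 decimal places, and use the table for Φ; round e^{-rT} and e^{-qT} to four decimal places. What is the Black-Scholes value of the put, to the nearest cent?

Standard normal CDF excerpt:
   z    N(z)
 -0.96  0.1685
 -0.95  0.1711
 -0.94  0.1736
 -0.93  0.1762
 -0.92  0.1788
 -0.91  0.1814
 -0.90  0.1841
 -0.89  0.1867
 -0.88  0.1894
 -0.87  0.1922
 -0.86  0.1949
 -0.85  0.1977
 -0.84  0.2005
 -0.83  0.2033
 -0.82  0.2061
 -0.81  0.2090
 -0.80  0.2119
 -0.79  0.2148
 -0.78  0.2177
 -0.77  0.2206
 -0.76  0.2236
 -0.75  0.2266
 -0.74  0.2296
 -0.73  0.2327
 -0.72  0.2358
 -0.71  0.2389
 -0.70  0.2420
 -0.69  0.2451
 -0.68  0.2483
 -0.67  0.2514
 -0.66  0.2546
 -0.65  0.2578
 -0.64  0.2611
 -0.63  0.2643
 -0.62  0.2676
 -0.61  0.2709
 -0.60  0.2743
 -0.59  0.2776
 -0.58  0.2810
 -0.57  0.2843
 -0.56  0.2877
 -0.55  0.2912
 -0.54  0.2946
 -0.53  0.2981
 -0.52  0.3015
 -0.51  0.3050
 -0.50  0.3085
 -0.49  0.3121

T = 0.5;  σ√T = 0.3889
d₁ = [ln(200/150) + (0.027 − 0.031 + 0.55²/2)·0.5] / 0.3889 = [0.2877 + 0.0736] / 0.3889 = 0.9290 ≈ 0.93
d₂ = d₁ − σ√T = 0.9290 − 0.3889 = 0.5401 ≈ 0.54
exp(−qT) = exp(−0.031·0.5) = 0.9846;  exp(−rT) = exp(−0.027·0.5) = 0.9866
P = 150·0.9866·N(-0.54) − 200·0.9846·N(-0.93) = 150·0.9866·0.2946 − 200·0.9846·0.1762 = 43.5979 − 34.6973 = 8.9005

$8.90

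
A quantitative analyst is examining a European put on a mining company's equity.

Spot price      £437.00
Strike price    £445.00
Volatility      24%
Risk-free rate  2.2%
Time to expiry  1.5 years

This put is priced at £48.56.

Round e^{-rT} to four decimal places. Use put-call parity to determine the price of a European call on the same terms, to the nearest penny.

exp(−rT) = exp(−0.022·1.5) = 0.9675
Put-call parity: C − P = S − K·e^(−rT) = 437 − 445·0.9675 = 437 − 430.5375 = 6.4625
C = P + (C − P) = 48.56 + (6.4625) = 55.0225

£55.02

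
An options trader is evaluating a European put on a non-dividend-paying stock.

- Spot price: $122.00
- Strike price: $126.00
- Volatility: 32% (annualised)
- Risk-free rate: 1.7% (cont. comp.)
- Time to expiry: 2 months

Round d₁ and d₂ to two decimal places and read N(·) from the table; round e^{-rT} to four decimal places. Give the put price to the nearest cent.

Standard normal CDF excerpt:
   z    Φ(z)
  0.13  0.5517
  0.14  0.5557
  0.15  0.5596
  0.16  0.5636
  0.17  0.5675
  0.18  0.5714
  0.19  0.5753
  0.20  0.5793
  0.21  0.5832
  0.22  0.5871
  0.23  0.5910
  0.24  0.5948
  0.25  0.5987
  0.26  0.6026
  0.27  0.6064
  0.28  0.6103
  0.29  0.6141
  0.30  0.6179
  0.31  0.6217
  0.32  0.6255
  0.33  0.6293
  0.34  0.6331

$8.40

T = 0.1667;  σ√T = 0.1306
d₁ = [ln(122/126) + (0.017 + 0.32²/2)·0.1667] / 0.1306 = [-0.0323 + 0.0114] / 0.1306 = -0.1599 ⇒ -0.16
d₂ = d₁ − σ√T = -0.1599 − 0.1306 = -0.2906 ⇒ -0.29
exp(−rT) = exp(−0.017·0.1667) = 0.9972
N(−d₂) = N(0.29) = 0.6141;  N(−d₁) = N(0.16) = 0.5636
P = 126·0.9972·0.6141 − 122·0.5636 = 77.1599 − 68.7592 = 8.4007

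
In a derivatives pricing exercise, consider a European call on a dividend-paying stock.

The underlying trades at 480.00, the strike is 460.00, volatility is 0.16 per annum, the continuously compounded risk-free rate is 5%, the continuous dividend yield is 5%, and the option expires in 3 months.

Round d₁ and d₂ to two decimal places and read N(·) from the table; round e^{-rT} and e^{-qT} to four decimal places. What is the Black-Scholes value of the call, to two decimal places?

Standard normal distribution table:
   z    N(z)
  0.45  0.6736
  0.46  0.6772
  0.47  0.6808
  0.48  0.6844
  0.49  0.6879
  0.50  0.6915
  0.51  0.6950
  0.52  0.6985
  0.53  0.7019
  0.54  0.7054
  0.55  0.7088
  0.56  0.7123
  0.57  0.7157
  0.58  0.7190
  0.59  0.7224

T = 0.25;  σ√T = 0.0800
ln(S/K) + (r − q + σ²/2)T = ln(480/460) + (0.05 − 0.05 + 0.16²/2)·0.25 = 0.0426 + 0.0032 = 0.0458
d₁ = 0.0458 / 0.0800 = 0.5720 which rounds to 0.57
d₂ = d₁ − σ√T = 0.5720 − 0.0800 = 0.4920 which rounds to 0.49
e^(−qT) = e^(−0.05·0.25) = 0.9876;  e^(−rT) = e^(−0.05·0.25) = 0.9876
C = 480·0.9876·N(0.57) − 460·0.9876·N(0.49) = 480·0.9876·0.7157 − 460·0.9876·0.6879 = 339.2762 − 312.5102 = 26.7659

26.77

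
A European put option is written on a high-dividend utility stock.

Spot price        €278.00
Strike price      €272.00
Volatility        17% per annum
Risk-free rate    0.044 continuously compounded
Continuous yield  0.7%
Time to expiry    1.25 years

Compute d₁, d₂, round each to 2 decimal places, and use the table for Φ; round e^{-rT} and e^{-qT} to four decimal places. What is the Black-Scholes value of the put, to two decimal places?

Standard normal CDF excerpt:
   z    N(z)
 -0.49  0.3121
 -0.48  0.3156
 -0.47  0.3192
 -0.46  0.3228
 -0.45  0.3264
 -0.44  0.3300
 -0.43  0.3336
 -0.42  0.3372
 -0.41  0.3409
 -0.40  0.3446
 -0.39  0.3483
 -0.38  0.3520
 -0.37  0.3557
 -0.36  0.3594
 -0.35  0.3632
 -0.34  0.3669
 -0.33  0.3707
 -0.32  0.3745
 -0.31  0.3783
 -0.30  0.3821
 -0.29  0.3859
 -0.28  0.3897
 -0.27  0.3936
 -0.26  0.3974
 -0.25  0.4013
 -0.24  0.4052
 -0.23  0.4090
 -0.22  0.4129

€12.36

T = 1.25;  σ√T = 0.1901
ln(S/K) + (r − q + σ²/2)T = ln(278/272) + (0.044 − 0.007 + 0.17²/2)·1.25 = 0.0218 + 0.0643 = 0.0861
d₁ = 0.0861 / 0.1901 = 0.4532 ⇒ 0.45
d₂ = d₁ − σ√T = 0.4532 − 0.1901 = 0.2631 ⇒ 0.26
exp(−qT) = exp(−0.007·1.25) = 0.9913;  exp(−rT) = exp(−0.044·1.25) = 0.9465
N(−d₂) = N(-0.26) = 0.3974;  N(−d₁) = N(-0.45) = 0.3264
P = 272·0.9465·0.3974 − 278·0.9913·0.3264 = 102.3098 − 89.9498 = 12.3601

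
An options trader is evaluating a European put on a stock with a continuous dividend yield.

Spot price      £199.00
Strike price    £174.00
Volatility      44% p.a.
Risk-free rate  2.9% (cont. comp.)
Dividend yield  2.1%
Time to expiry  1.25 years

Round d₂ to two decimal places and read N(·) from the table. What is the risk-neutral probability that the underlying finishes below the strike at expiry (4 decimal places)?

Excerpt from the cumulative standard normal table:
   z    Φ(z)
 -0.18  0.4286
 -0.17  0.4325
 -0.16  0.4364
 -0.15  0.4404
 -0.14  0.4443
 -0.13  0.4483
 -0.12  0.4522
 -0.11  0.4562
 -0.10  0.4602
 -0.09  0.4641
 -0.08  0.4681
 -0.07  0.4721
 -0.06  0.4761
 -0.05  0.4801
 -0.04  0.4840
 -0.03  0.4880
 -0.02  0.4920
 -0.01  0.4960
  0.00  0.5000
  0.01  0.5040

0.4801

σ√T = 0.44·√1.25 = 0.4919
d₁ = [ln(199/174) + (0.029 − 0.021 + 0.44²/2)·1.25] / 0.4919 = [0.1342 + 0.1310] / 0.4919 = 0.5392 which rounds to 0.54
d₂ = d₁ − σ√T = 0.5392 − 0.4919 = 0.0473 which rounds to 0.05
Risk-neutral Pr[S_T < K] = N(−d₂) = N(-0.05) = 0.4801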